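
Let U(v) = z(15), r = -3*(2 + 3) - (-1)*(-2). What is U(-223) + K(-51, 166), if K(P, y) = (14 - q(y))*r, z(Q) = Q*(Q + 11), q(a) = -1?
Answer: 135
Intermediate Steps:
z(Q) = Q*(11 + Q)
r = -17 (r = -3*5 - 1*2 = -15 - 2 = -17)
U(v) = 390 (U(v) = 15*(11 + 15) = 15*26 = 390)
K(P, y) = -255 (K(P, y) = (14 - 1*(-1))*(-17) = (14 + 1)*(-17) = 15*(-17) = -255)
U(-223) + K(-51, 166) = 390 - 255 = 135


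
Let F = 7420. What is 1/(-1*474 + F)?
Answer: 1/6946 ≈ 0.00014397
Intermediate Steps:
1/(-1*474 + F) = 1/(-1*474 + 7420) = 1/(-474 + 7420) = 1/6946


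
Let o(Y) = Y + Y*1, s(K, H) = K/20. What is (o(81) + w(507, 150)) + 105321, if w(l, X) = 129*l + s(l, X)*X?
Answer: 349377/2 ≈ 1.7469e+5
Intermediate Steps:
s(K, H) = K/20 (s(K, H) = K*(1/20) = K/20)
w(l, X) = 129*l + X*l/20 (w(l, X) = 129*l + (l/20)*X = 129*l + X*l/20)
o(Y) = 2*Y (o(Y) = Y + Y = 2*Y)
(o(81) + w(507, 150)) + 105321 = (2*81 + (1/20)*507*(2580 + 150)) + 105321 = (162 + (1/20)*507*2730) + 105321 = (162 + 138411/2) + 105321 = 138735/2 + 105321 = 349377/2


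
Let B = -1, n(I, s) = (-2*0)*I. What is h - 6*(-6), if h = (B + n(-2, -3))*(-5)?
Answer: 41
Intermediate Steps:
n(I, s) = 0 (n(I, s) = 0*I = 0)
h = 5 (h = (-1 + 0)*(-5) = -1*(-5) = 5)
h - 6*(-6) = 5 - 6*(-6) = 5 + 36 = 41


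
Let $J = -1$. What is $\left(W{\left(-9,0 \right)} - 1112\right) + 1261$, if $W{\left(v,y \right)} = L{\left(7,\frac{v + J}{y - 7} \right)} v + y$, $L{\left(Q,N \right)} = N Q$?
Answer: $59$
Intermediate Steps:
$W{\left(v,y \right)} = y + \frac{7 v \left(-1 + v\right)}{-7 + y}$ ($W{\left(v,y \right)} = \frac{v - 1}{y - 7} \cdot 7 v + y = \frac{-1 + v}{-7 + y} 7 v + y = \frac{7 \left(-1 + v\right)}{-7 + y} v + y = \frac{7 v \left(-1 + v\right)}{-7 + y} + y = y + \frac{7 v \left(-1 + v\right)}{-7 + y}$)
$\left(W{\left(-9,0 \right)} - 1112\right) + 1261 = \left(\frac{0 \left(-7 + 0\right) + 7 \left(-9\right) \left(-1 - 9\right)}{-7 + 0} - 1112\right) + 1261 = \left(\frac{0 \left(-7\right) + 7 \left(-9\right) \left(-10\right)}{-7} - 1112\right) + 1261 = \left(- \frac{0 + 630}{7} - 1112\right) + 1261 = \left(\left(- \frac{1}{7}\right) 630 - 1112\right) + 1261 = \left(-90 - 1112\right) + 1261 = -1202 + 1261 = 59$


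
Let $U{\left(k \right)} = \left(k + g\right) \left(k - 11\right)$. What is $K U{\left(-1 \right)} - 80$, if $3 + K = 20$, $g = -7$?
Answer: $1552$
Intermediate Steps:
$K = 17$ ($K = -3 + 20 = 17$)
$U{\left(k \right)} = \left(-11 + k\right) \left(-7 + k\right)$ ($U{\left(k \right)} = \left(k - 7\right) \left(k - 11\right) = \left(-7 + k\right) \left(-11 + k\right) = \left(-11 + k\right) \left(-7 + k\right)$)
$K U{\left(-1 \right)} - 80 = 17 \left(77 + \left(-1\right)^{2} - -18\right) - 80 = 17 \left(77 + 1 + 18\right) - 80 = 17 \cdot 96 - 80 = 1632 - 80 = 1552$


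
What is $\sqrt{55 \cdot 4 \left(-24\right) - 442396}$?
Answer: $2 i \sqrt{111919} \approx 669.09 i$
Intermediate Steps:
$\sqrt{55 \cdot 4 \left(-24\right) - 442396} = \sqrt{220 \left(-24\right) - 442396} = \sqrt{-5280 - 442396} = \sqrt{-447676} = 2 i \sqrt{111919}$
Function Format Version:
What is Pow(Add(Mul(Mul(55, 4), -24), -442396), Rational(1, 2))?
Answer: Mul(2, I, Pow(111919, Rational(1, 2))) ≈ Mul(669.09, I)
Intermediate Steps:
Pow(Add(Mul(Mul(55, 4), -24), -442396), Rational(1, 2)) = Pow(Add(Mul(220, -24), -442396), Rational(1, 2)) = Pow(Add(-5280, -442396), Rational(1, 2)) = Pow(-447676, Rational(1, 2)) = Mul(2, I, Pow(111919, Rational(1, 2)))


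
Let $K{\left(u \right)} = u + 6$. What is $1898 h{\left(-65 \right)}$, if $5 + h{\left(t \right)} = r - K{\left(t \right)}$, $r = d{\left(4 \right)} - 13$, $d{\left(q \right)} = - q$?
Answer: $70226$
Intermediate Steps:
$K{\left(u \right)} = 6 + u$
$r = -17$ ($r = \left(-1\right) 4 - 13 = -4 - 13 = -17$)
$h{\left(t \right)} = -28 - t$ ($h{\left(t \right)} = -5 - \left(23 + t\right) = -28 - t$)
$1898 h{\left(-65 \right)} = 1898 \left(-28 - -65\right) = 1898 \left(-28 + 65\right) = 1898 \cdot 37 = 70226$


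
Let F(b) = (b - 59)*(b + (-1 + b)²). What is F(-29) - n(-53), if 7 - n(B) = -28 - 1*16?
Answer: -76699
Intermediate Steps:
F(b) = (-59 + b)*(b + (-1 + b)²)
n(B) = 51 (n(B) = 7 - (-28 - 1*16) = 7 - (-28 - 16) = 7 - 1*(-44) = 7 + 44 = 51)
F(-29) - n(-53) = (-59 + (-29)³ - 60*(-29)² + 60*(-29)) - 1*51 = (-59 - 24389 - 60*841 - 1740) - 51 = (-59 - 24389 - 50460 - 1740) - 51 = -76648 - 51 = -76699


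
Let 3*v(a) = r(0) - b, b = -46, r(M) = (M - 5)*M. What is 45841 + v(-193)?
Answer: 137569/3 ≈ 45856.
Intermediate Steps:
r(M) = M*(-5 + M) (r(M) = (-5 + M)*M = M*(-5 + M))
v(a) = 46/3 (v(a) = (0*(-5 + 0) - 1*(-46))/3 = (0*(-5) + 46)/3 = (0 + 46)/3 = (1/3)*46 = 46/3)
45841 + v(-193) = 45841 + 46/3 = 137569/3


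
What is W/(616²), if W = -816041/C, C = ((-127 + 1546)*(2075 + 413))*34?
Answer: -816041/45548398629888 ≈ -1.7916e-8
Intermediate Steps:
C = 120036048 (C = (1419*2488)*34 = 3530472*34 = 120036048)
W = -816041/120036048 ≈ -0.0067983
W/(616²) = -816041/(120036048*(616²)) = -816041/120036048/379456 = -816041/120036048*1/379456 = -816041/45548398629888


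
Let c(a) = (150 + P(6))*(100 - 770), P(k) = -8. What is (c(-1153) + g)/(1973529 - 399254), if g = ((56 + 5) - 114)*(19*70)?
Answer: -33126/314855 ≈ -0.10521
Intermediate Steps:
g = -70490 (g = (61 - 114)*1330 = -53*1330 = -70490)
c(a) = -95140 (c(a) = (150 - 8)*(100 - 770) = 142*(-670) = -95140)
(c(-1153) + g)/(1973529 - 399254) = (-95140 - 70490)/(1973529 - 399254) = -165630/1574275 = -165630*1/1574275 = -33126/314855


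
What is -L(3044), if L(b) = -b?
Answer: 3044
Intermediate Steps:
-L(3044) = -(-1)*3044 = -1*(-3044) = 3044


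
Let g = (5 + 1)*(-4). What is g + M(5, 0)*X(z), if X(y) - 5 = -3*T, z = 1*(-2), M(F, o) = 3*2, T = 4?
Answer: -66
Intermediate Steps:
M(F, o) = 6
z = -2
X(y) = -7 (X(y) = 5 - 3*4 = 5 - 12 = -7)
g = -24 (g = 6*(-4) = -24)
g + M(5, 0)*X(z) = -24 + 6*(-7) = -24 - 42 = -66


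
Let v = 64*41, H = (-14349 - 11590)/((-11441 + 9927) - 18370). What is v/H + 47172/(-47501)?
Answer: 2477170341108/1232128439 ≈ 2010.5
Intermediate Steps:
H = 25939/19884 (H = -25939/(-1514 - 18370) = -25939/(-19884) = -25939*(-1/19884) = 25939/19884 ≈ 1.3045)
v = 2624
v/H + 47172/(-47501) = 2624/(25939/19884) + 47172/(-47501) = 2624*(19884/25939) + 47172*(-1/47501) = 52175616/25939 - 47172/47501 = 2477170341108/1232128439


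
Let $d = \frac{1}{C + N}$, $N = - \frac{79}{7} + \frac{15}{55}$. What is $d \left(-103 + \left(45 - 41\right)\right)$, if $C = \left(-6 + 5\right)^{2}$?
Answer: $\frac{2541}{257} \approx 9.8872$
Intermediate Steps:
$C = 1$ ($C = \left(-1\right)^{2} = 1$)
$N = - \frac{848}{77}$ ($N = \left(-79\right) \frac{1}{7} + 15 \cdot \frac{1}{55} = - \frac{79}{7} + \frac{3}{11} = - \frac{848}{77} \approx -11.013$)
$d = - \frac{77}{771}$ ($d = \frac{1}{1 - \frac{848}{77}} = \frac{1}{- \frac{771}{77}} = - \frac{77}{771} \approx -0.09987$)
$d \left(-103 + \left(45 - 41\right)\right) = - \frac{77 \left(-103 + \left(45 - 41\right)\right)}{771} = - \frac{77 \left(-103 + 4\right)}{771} = \left(- \frac{77}{771}\right) \left(-99\right) = \frac{2541}{257}$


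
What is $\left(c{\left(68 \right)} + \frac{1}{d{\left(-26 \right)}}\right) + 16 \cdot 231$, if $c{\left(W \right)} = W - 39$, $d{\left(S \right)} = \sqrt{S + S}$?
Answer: $3725 - \frac{i \sqrt{13}}{26} \approx 3725.0 - 0.13867 i$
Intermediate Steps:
$d{\left(S \right)} = \sqrt{2} \sqrt{S}$ ($d{\left(S \right)} = \sqrt{2 S} = \sqrt{2} \sqrt{S}$)
$c{\left(W \right)} = -39 + W$
$\left(c{\left(68 \right)} + \frac{1}{d{\left(-26 \right)}}\right) + 16 \cdot 231 = \left(\left(-39 + 68\right) + \frac{1}{\sqrt{2} \sqrt{-26}}\right) + 16 \cdot 231 = \left(29 + \frac{1}{\sqrt{2} i \sqrt{26}}\right) + 3696 = \left(29 + \frac{1}{2 i \sqrt{13}}\right) + 3696 = \left(29 - \frac{i \sqrt{13}}{26}\right) + 3696 = 3725 - \frac{i \sqrt{13}}{26}$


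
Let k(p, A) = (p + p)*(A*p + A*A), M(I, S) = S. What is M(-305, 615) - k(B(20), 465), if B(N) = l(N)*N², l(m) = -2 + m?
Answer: -51324839385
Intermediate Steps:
B(N) = N²*(-2 + N) (B(N) = (-2 + N)*N² = N²*(-2 + N))
k(p, A) = 2*p*(A² + A*p) (k(p, A) = (2*p)*(A*p + A²) = (2*p)*(A² + A*p) = 2*p*(A² + A*p))
M(-305, 615) - k(B(20), 465) = 615 - 2*465*20²*(-2 + 20)*(465 + 20²*(-2 + 20)) = 615 - 2*465*400*18*(465 + 400*18) = 615 - 2*465*7200*(465 + 7200) = 615 - 2*465*7200*7665 = 615 - 1*51324840000 = 615 - 51324840000 = -51324839385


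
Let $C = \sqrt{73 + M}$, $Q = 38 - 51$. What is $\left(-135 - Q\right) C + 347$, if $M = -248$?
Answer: $347 - 610 i \sqrt{7} \approx 347.0 - 1613.9 i$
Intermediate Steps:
$Q = -13$
$C = 5 i \sqrt{7}$ ($C = \sqrt{73 - 248} = \sqrt{-175} = 5 i \sqrt{7} \approx 13.229 i$)
$\left(-135 - Q\right) C + 347 = \left(-135 - -13\right) 5 i \sqrt{7} + 347 = \left(-135 + 13\right) 5 i \sqrt{7} + 347 = - 122 \cdot 5 i \sqrt{7} + 347 = - 610 i \sqrt{7} + 347 = 347 - 610 i \sqrt{7}$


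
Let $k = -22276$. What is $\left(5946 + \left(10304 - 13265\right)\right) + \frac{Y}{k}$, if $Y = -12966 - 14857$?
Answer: $\frac{66521683}{22276} \approx 2986.3$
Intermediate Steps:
$Y = -27823$
$\left(5946 + \left(10304 - 13265\right)\right) + \frac{Y}{k} = \left(5946 + \left(10304 - 13265\right)\right) - \frac{27823}{-22276} = \left(5946 - 2961\right) - - \frac{27823}{22276} = 2985 + \frac{27823}{22276} = \frac{66521683}{22276}$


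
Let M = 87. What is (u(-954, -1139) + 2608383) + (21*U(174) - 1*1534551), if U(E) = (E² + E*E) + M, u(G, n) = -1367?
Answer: 2345884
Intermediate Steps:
U(E) = 87 + 2*E² (U(E) = (E² + E*E) + 87 = (E² + E²) + 87 = 2*E² + 87 = 87 + 2*E²)
(u(-954, -1139) + 2608383) + (21*U(174) - 1*1534551) = (-1367 + 2608383) + (21*(87 + 2*174²) - 1*1534551) = 2607016 + (21*(87 + 2*30276) - 1534551) = 2607016 + (21*(87 + 60552) - 1534551) = 2607016 + (21*60639 - 1534551) = 2607016 + (1273419 - 1534551) = 2607016 - 261132 = 2345884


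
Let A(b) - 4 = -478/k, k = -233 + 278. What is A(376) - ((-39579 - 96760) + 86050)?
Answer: 2262707/45 ≈ 50282.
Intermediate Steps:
k = 45
A(b) = -298/45 (A(b) = 4 - 478/45 = -298/45)
A(376) - ((-39579 - 96760) + 86050) = -298/45 - ((-39579 - 96760) + 86050) = -298/45 - (-136339 + 86050) = -298/45 - 1*(-50289) = -298/45 + 50289 = 2262707/45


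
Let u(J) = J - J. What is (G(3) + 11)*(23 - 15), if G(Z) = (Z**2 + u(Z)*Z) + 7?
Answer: 216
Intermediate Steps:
u(J) = 0
G(Z) = 7 + Z**2 (G(Z) = (Z**2 + 0*Z) + 7 = (Z**2 + 0) + 7 = Z**2 + 7 = 7 + Z**2)
(G(3) + 11)*(23 - 15) = ((7 + 3**2) + 11)*(23 - 15) = ((7 + 9) + 11)*8 = (16 + 11)*8 = 27*8 = 216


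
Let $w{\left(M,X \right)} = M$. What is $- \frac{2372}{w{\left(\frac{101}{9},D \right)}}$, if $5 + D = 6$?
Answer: $- \frac{21348}{101} \approx -211.37$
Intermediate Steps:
$D = 1$ ($D = -5 + 6 = 1$)
$- \frac{2372}{w{\left(\frac{101}{9},D \right)}} = - \frac{2372}{101 \cdot \frac{1}{9}} = - \frac{2372}{\frac{101}{9}} = \left(-2372\right) \frac{9}{101} = - \frac{21348}{101}$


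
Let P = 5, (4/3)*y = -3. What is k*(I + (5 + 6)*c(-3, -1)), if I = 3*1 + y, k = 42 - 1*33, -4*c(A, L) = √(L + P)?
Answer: -171/4 ≈ -42.750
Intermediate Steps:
y = -9/4 (y = (¾)*(-3) = -9/4 ≈ -2.2500)
c(A, L) = -√(5 + L)/4 (c(A, L) = -√(L + 5)/4 = -√(5 + L)/4)
k = 9 (k = 42 - 33 = 9)
I = ¾ (I = 3*1 - 9/4 = 3 - 9/4 = ¾ ≈ 0.75000)
k*(I + (5 + 6)*c(-3, -1)) = 9*(¾ + (5 + 6)*(-√(5 - 1)/4)) = 9*(¾ + 11*(-√4/4)) = 9*(¾ + 11*(-¼*2)) = 9*(¾ + 11*(-½)) = 9*(¾ - 11/2) = 9*(-19/4) = -171/4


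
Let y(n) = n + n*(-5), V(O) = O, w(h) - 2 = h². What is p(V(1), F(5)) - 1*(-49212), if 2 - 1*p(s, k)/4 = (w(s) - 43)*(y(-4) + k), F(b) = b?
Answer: 52580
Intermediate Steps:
w(h) = 2 + h²
y(n) = -4*n (y(n) = n - 5*n = -4*n)
p(s, k) = 8 - 4*(-41 + s²)*(16 + k) (p(s, k) = 8 - 4*((2 + s²) - 43)*(-4*(-4) + k) = 8 - 4*(-41 + s²)*(16 + k))
p(V(1), F(5)) - 1*(-49212) = (2632 - 64*1² + 164*5 - 4*5*1²) - 1*(-49212) = (2632 - 64*1 + 820 - 4*5*1) + 49212 = (2632 - 64 + 820 - 20) + 49212 = 3368 + 49212 = 52580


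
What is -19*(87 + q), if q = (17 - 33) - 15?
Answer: -1064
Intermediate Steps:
q = -31 (q = -16 - 15 = -31)
-19*(87 + q) = -19*(87 - 31) = -19*56 = -1064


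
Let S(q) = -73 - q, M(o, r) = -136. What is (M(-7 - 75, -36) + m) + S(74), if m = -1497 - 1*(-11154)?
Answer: 9374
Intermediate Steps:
m = 9657 (m = -1497 + 11154 = 9657)
(M(-7 - 75, -36) + m) + S(74) = (-136 + 9657) + (-73 - 1*74) = 9521 + (-73 - 74) = 9521 - 147 = 9374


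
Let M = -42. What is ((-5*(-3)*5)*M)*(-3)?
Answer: 9450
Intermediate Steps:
((-5*(-3)*5)*M)*(-3) = ((-5*(-3)*5)*(-42))*(-3) = ((15*5)*(-42))*(-3) = (75*(-42))*(-3) = -3150*(-3) = 9450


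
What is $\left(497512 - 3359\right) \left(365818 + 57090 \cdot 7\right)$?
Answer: $378248425544$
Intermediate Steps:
$\left(497512 - 3359\right) \left(365818 + 57090 \cdot 7\right) = 494153 \left(365818 + 399630\right) = 494153 \cdot 765448 = 378248425544$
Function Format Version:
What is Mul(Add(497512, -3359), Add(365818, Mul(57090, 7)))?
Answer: 378248425544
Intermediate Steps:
Mul(Add(497512, -3359), Add(365818, Mul(57090, 7))) = Mul(494153, Add(365818, 399630)) = Mul(494153, 765448) = 378248425544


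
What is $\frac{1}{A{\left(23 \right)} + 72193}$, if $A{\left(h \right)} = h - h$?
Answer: $\frac{1}{72193} \approx 1.3852 \cdot 10^{-5}$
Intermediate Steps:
$A{\left(h \right)} = 0$
$\frac{1}{A{\left(23 \right)} + 72193} = \frac{1}{0 + 72193} = \frac{1}{72193}$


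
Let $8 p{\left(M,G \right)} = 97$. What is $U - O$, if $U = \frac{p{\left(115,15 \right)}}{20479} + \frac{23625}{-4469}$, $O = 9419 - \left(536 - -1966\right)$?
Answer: $- \frac{5068256841243}{732165208} \approx -6922.3$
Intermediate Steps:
$p{\left(M,G \right)} = \frac{97}{8}$ ($p{\left(M,G \right)} = \frac{1}{8} \cdot 97 = \frac{97}{8}$)
$O = 6917$ ($O = 9419 - \left(536 + 1966\right) = 9419 - 2502 = 6917$)
$U = - \frac{3870097507}{732165208}$ ($U = \frac{97}{8 \cdot 20479} + \frac{23625}{-4469} = \frac{97}{8} \cdot \frac{1}{20479} + 23625 \left(- \frac{1}{4469}\right) = \frac{97}{163832} - \frac{23625}{4469} = - \frac{3870097507}{732165208} \approx -5.2858$)
$U - O = - \frac{3870097507}{732165208} - 6917 = - \frac{5068256841243}{732165208}$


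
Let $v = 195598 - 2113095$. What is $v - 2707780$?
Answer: $-4625277$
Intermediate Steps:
$v = -1917497$
$v - 2707780 = -1917497 - 2707780 = -4625277$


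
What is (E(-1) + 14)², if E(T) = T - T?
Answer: 196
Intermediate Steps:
E(T) = 0
(E(-1) + 14)² = (0 + 14)² = 14² = 196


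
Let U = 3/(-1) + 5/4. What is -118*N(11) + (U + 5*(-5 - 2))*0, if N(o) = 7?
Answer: -826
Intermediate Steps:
U = -7/4 (U = 3*(-1) + 5*(¼) = -3 + 5/4 = -7/4 ≈ -1.7500)
-118*N(11) + (U + 5*(-5 - 2))*0 = -118*7 + (-7/4 + 5*(-5 - 2))*0 = -826 + (-7/4 + 5*(-7))*0 = -826 + (-7/4 - 35)*0 = -826 - 147/4*0 = -826 + 0 = -826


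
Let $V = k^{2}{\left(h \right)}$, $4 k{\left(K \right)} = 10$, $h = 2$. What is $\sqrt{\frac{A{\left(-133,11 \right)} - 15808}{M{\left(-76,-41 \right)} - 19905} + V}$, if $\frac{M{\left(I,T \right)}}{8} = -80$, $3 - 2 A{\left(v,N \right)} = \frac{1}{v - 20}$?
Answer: $\frac{\sqrt{30825500572265}}{2095590} \approx 2.6494$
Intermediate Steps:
$A{\left(v,N \right)} = \frac{3}{2} - \frac{1}{2 \left(-20 + v\right)}$ ($A{\left(v,N \right)} = \frac{3}{2} - \frac{1}{2 \left(v - 20\right)} = \frac{3}{2} - \frac{1}{2 \left(-20 + v\right)}$)
$M{\left(I,T \right)} = -640$ ($M{\left(I,T \right)} = 8 \left(-80\right) = -640$)
$k{\left(K \right)} = \frac{5}{2}$ ($k{\left(K \right)} = \frac{1}{4} \cdot 10 = \frac{5}{2}$)
$V = \frac{25}{4}$ ($V = \left(\frac{5}{2}\right)^{2} = \frac{25}{4} \approx 6.25$)
$\sqrt{\frac{A{\left(-133,11 \right)} - 15808}{M{\left(-76,-41 \right)} - 19905} + V} = \sqrt{\frac{\frac{-61 + 3 \left(-133\right)}{2 \left(-20 - 133\right)} - 15808}{-640 - 19905} + \frac{25}{4}} = \sqrt{\frac{\frac{-61 - 399}{2 \left(-153\right)} - 15808}{-20545} + \frac{25}{4}} = \sqrt{\left(\frac{1}{2} \left(- \frac{1}{153}\right) \left(-460\right) - 15808\right) \left(- \frac{1}{20545}\right) + \frac{25}{4}} = \sqrt{\left(\frac{230}{153} - 15808\right) \left(- \frac{1}{20545}\right) + \frac{25}{4}} = \sqrt{\left(- \frac{2418394}{153}\right) \left(- \frac{1}{20545}\right) + \frac{25}{4}} = \sqrt{\frac{2418394}{3143385} + \frac{25}{4}} = \sqrt{\frac{88258201}{12573540}} = \frac{\sqrt{30825500572265}}{2095590}$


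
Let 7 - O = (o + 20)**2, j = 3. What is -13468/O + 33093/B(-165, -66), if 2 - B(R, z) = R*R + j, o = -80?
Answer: 247776619/97823018 ≈ 2.5329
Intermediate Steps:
O = -3593 (O = 7 - (-80 + 20)**2 = 7 - 1*(-60)**2 = 7 - 1*3600 = 7 - 3600 = -3593)
B(R, z) = -1 - R**2 (B(R, z) = 2 - (R*R + 3) = 2 - (R**2 + 3) = 2 - (3 + R**2) = 2 + (-3 - R**2) = -1 - R**2)
-13468/O + 33093/B(-165, -66) = -13468/(-3593) + 33093/(-1 - 1*(-165)**2) = -13468*(-1/3593) + 33093/(-1 - 1*27225) = 13468/3593 + 33093/(-1 - 27225) = 13468/3593 + 33093/(-27226) = 13468/3593 + 33093*(-1/27226) = 13468/3593 - 33093/27226 = 247776619/97823018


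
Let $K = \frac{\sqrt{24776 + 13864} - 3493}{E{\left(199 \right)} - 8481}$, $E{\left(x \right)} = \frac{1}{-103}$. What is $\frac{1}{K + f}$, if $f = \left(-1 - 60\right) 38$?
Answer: $- \frac{252643302460696}{585523121036929087} + \frac{51414304 \sqrt{2415}}{585523121036929087} \approx -0.00043148$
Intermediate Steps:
$f = -2318$ ($f = \left(-61\right) 38 = -2318$)
$E{\left(x \right)} = - \frac{1}{103}$
$K = \frac{51397}{124792} - \frac{103 \sqrt{2415}}{218386}$ ($K = \frac{\sqrt{24776 + 13864} - 3493}{- \frac{1}{103} - 8481} = \frac{\sqrt{38640} - 3493}{- \frac{873544}{103}} = \left(4 \sqrt{2415} - 3493\right) \left(- \frac{103}{873544}\right) = \left(-3493 + 4 \sqrt{2415}\right) \left(- \frac{103}{873544}\right) = \frac{51397}{124792} - \frac{103 \sqrt{2415}}{218386} \approx 0.38868$)
$\frac{1}{K + f} = \frac{1}{\left(\frac{51397}{124792} - \frac{103 \sqrt{2415}}{218386}\right) - 2318} = \frac{1}{- \frac{289216459}{124792} - \frac{103 \sqrt{2415}}{218386}}$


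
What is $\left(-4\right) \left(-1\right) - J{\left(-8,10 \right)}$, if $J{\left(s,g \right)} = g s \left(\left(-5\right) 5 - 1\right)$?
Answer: $-2076$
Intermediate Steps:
$J{\left(s,g \right)} = - 26 g s$ ($J{\left(s,g \right)} = g s \left(-25 - 1\right) = g s \left(-26\right) = - 26 g s$)
$\left(-4\right) \left(-1\right) - J{\left(-8,10 \right)} = \left(-4\right) \left(-1\right) - \left(-26\right) 10 \left(-8\right) = 4 - 2080 = -2076$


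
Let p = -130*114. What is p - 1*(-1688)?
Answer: -13132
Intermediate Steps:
p = -14820
p - 1*(-1688) = -14820 - 1*(-1688) = -14820 + 1688 = -13132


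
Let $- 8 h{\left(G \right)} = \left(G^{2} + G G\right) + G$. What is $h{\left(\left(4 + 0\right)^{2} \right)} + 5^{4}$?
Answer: $559$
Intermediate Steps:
$h{\left(G \right)} = - \frac{G^{2}}{4} - \frac{G}{8}$ ($h{\left(G \right)} = - \frac{\left(G^{2} + G G\right) + G}{8} = - \frac{\left(G^{2} + G^{2}\right) + G}{8} = - \frac{2 G^{2} + G}{8} = - \frac{G + 2 G^{2}}{8} = - \frac{G^{2}}{4} - \frac{G}{8}$)
$h{\left(\left(4 + 0\right)^{2} \right)} + 5^{4} = - \frac{\left(4 + 0\right)^{2} \left(1 + 2 \left(4 + 0\right)^{2}\right)}{8} + 5^{4} = - \frac{4^{2} \left(1 + 2 \cdot 4^{2}\right)}{8} + 625 = \left(- \frac{1}{8}\right) 16 \left(1 + 2 \cdot 16\right) + 625 = \left(- \frac{1}{8}\right) 16 \left(1 + 32\right) + 625 = \left(- \frac{1}{8}\right) 16 \cdot 33 + 625 = -66 + 625 = 559$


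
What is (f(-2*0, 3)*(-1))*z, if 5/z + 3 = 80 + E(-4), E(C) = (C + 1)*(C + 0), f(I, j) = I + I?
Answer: 0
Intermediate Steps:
f(I, j) = 2*I
E(C) = C*(1 + C) (E(C) = (1 + C)*C = C*(1 + C))
z = 5/89 (z = 5/(-3 + (80 - 4*(1 - 4))) = 5/(-3 + (80 - 4*(-3))) = 5/(-3 + (80 + 12)) = 5/(-3 + 92) = 5/89 ≈ 0.056180)
(f(-2*0, 3)*(-1))*z = ((2*(-2*0))*(-1))*(5/89) = ((2*0)*(-1))*(5/89) = (0*(-1))*(5/89) = 0*(5/89) = 0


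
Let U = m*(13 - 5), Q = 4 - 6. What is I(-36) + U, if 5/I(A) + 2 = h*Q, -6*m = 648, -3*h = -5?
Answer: -13839/16 ≈ -864.94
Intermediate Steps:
h = 5/3 (h = -⅓*(-5) = 5/3 ≈ 1.6667)
Q = -2
m = -108 (m = -⅙*648 = -108)
I(A) = -15/16 (I(A) = 5/(-2 + (5/3)*(-2)) = 5/(-2 - 10/3) = 5/(-16/3) = 5*(-3/16) = -15/16)
U = -864 (U = -108*(13 - 5) = -108*8 = -864)
I(-36) + U = -15/16 - 864 = -13839/16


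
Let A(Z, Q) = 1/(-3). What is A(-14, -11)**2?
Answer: 1/9 ≈ 0.11111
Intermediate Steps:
A(Z, Q) = -1/3
A(-14, -11)**2 = (-1/3)**2 = 1/9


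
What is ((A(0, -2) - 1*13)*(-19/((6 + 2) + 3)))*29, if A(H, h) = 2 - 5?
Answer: 8816/11 ≈ 801.45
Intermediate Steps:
A(H, h) = -3
((A(0, -2) - 1*13)*(-19/((6 + 2) + 3)))*29 = ((-3 - 1*13)*(-19/((6 + 2) + 3)))*29 = ((-3 - 13)*(-19/(8 + 3)))*29 = -(-304)/11*29 = -16*(-19/11)*29 = (304/11)*29 = 8816/11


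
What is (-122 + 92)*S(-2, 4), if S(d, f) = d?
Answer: 60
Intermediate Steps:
(-122 + 92)*S(-2, 4) = (-122 + 92)*(-2) = -30*(-2) = 60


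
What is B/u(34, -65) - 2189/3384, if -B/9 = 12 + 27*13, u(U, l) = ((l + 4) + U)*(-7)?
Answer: -424787/23688 ≈ -17.933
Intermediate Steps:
u(U, l) = -28 - 7*U - 7*l (u(U, l) = ((4 + l) + U)*(-7) = (4 + U + l)*(-7) = -28 - 7*U - 7*l)
B = -3267 (B = -9*(12 + 27*13) = -9*(12 + 351) = -9*363 = -3267)
B/u(34, -65) - 2189/3384 = -3267/(-28 - 7*34 - 7*(-65)) - 2189/3384 = -3267/(-28 - 238 + 455) - 2189*1/3384 = -3267/189 - 2189/3384 = -3267*1/189 - 2189/3384 = -121/7 - 2189/3384 = -424787/23688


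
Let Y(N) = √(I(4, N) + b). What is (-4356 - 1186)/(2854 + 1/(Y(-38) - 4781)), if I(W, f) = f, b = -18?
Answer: -361542211134454/186185744308425 - 11084*I*√14/186185744308425 ≈ -1.9418 - 2.2275e-10*I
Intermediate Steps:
Y(N) = √(-18 + N) (Y(N) = √(N - 18) = √(-18 + N))
(-4356 - 1186)/(2854 + 1/(Y(-38) - 4781)) = (-4356 - 1186)/(2854 + 1/(√(-18 - 38) - 4781)) = -5542/(2854 + 1/(√(-56) - 4781)) = -5542/(2854 + 1/(2*I*√14 - 4781)) = -5542/(2854 + 1/(-4781 + 2*I*√14))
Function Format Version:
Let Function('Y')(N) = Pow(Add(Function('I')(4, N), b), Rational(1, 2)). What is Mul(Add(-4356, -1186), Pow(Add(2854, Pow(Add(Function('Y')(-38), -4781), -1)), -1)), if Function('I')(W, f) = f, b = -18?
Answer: Add(Rational(-361542211134454, 186185744308425), Mul(Rational(-11084, 186185744308425), I, Pow(14, Rational(1, 2)))) ≈ Add(-1.9418, Mul(-2.2275e-10, I))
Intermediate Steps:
Function('Y')(N) = Pow(Add(-18, N), Rational(1, 2)) (Function('Y')(N) = Pow(Add(N, -18), Rational(1, 2)) = Pow(Add(-18, N), Rational(1, 2)))
Mul(Add(-4356, -1186), Pow(Add(2854, Pow(Add(Function('Y')(-38), -4781), -1)), -1)) = Mul(Add(-4356, -1186), Pow(Add(2854, Pow(Add(Pow(Add(-18, -38), Rational(1, 2)), -4781), -1)), -1)) = Mul(-5542, Pow(Add(2854, Pow(Add(Pow(-56, Rational(1, 2)), -4781), -1)), -1)) = Mul(-5542, Pow(Add(2854, Pow(Add(Mul(2, I, Pow(14, Rational(1, 2))), -4781), -1)), -1)) = Mul(-5542, Pow(Add(2854, Pow(Add(-4781, Mul(2, I, Pow(14, Rational(1, 2)))), -1)), -1))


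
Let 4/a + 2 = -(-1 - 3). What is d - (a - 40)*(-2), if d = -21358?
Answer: -21434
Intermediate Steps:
a = 2 (a = 4/(-2 - (-1 - 3)) = 4/(-2 - 1*(-4)) = 4/(-2 + 4) = 4/2 = 4*(½) = 2)
d - (a - 40)*(-2) = -21358 - (2 - 40)*(-2) = -21358 - (-38)*(-2) = -21358 - 1*76 = -21358 - 76 = -21434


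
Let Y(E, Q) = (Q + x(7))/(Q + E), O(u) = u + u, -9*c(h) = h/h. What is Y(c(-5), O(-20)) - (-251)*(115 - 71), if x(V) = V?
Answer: 3987181/361 ≈ 11045.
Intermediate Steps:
c(h) = -1/9 (c(h) = -h/(9*h) = -1/9*1 = -1/9)
O(u) = 2*u
Y(E, Q) = (7 + Q)/(E + Q) (Y(E, Q) = (Q + 7)/(Q + E) = (7 + Q)/(E + Q))
Y(c(-5), O(-20)) - (-251)*(115 - 71) = (7 + 2*(-20))/(-1/9 + 2*(-20)) - (-251)*(115 - 71) = (7 - 40)/(-1/9 - 40) - (-251)*44 = -33/(-361/9) - 1*(-11044) = -9/361*(-33) + 11044 = 297/361 + 11044 = 3987181/361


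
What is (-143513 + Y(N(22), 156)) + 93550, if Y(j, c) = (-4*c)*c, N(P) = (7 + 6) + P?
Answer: -147307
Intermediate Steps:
N(P) = 13 + P
Y(j, c) = -4*c²
(-143513 + Y(N(22), 156)) + 93550 = (-143513 - 4*156²) + 93550 = (-143513 - 4*24336) + 93550 = (-143513 - 97344) + 93550 = -240857 + 93550 = -147307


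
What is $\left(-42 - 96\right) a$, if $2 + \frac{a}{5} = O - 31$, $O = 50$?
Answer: $-11730$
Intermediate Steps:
$a = 85$ ($a = -10 + 5 \left(50 - 31\right) = -10 + 5 \cdot 19 = -10 + 95 = 85$)
$\left(-42 - 96\right) a = \left(-42 - 96\right) 85 = \left(-138\right) 85 = -11730$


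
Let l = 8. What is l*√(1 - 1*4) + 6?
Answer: 6 + 8*I*√3 ≈ 6.0 + 13.856*I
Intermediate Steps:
l*√(1 - 1*4) + 6 = 8*√(1 - 1*4) + 6 = 8*√(1 - 4) + 6 = 8*√(-3) + 6 = 8*(I*√3) + 6 = 8*I*√3 + 6 = 6 + 8*I*√3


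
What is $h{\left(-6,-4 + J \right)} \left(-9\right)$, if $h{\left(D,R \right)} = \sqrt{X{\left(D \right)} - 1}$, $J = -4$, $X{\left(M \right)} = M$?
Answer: $- 9 i \sqrt{7} \approx - 23.812 i$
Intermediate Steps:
$h{\left(D,R \right)} = \sqrt{-1 + D}$ ($h{\left(D,R \right)} = \sqrt{D - 1} = \sqrt{-1 + D}$)
$h{\left(-6,-4 + J \right)} \left(-9\right) = \sqrt{-1 - 6} \left(-9\right) = \sqrt{-7} \left(-9\right) = i \sqrt{7} \left(-9\right) = - 9 i \sqrt{7}$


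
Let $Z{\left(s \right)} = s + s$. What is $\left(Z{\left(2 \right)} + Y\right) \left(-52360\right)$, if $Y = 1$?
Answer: $-261800$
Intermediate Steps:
$Z{\left(s \right)} = 2 s$
$\left(Z{\left(2 \right)} + Y\right) \left(-52360\right) = \left(2 \cdot 2 + 1\right) \left(-52360\right) = \left(4 + 1\right) \left(-52360\right) = 5 \left(-52360\right) = -261800$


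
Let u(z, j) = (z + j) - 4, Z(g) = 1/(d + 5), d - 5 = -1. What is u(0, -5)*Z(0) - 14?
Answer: -15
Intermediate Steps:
d = 4 (d = 5 - 1 = 4)
Z(g) = ⅑ (Z(g) = 1/(4 + 5) = 1/9 = ⅑)
u(z, j) = -4 + j + z (u(z, j) = (j + z) - 4 = -4 + j + z)
u(0, -5)*Z(0) - 14 = (-4 - 5 + 0)*(⅑) - 14 = -9*⅑ - 14 = -1 - 14 = -15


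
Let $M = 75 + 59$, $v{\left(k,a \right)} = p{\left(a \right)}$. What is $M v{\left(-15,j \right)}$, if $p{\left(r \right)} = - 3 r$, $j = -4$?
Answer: $1608$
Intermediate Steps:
$v{\left(k,a \right)} = - 3 a$
$M = 134$
$M v{\left(-15,j \right)} = 134 \left(\left(-3\right) \left(-4\right)\right) = 134 \cdot 12 = 1608$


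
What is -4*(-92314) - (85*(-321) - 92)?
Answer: 396633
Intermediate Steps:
-4*(-92314) - (85*(-321) - 92) = 369256 - (-27285 - 92) = 369256 - 1*(-27377) = 369256 + 27377 = 396633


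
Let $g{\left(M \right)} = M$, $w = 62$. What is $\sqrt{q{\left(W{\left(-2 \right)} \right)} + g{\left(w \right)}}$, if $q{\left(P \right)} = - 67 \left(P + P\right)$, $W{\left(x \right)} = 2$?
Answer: $i \sqrt{206} \approx 14.353 i$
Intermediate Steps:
$q{\left(P \right)} = - 134 P$ ($q{\left(P \right)} = - 67 \cdot 2 P = - 134 P$)
$\sqrt{q{\left(W{\left(-2 \right)} \right)} + g{\left(w \right)}} = \sqrt{\left(-134\right) 2 + 62} = \sqrt{-268 + 62} = \sqrt{-206} = i \sqrt{206}$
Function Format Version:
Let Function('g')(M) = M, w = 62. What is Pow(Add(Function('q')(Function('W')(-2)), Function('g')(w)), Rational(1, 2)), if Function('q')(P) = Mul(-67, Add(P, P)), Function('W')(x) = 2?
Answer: Mul(I, Pow(206, Rational(1, 2))) ≈ Mul(14.353, I)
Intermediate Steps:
Function('q')(P) = Mul(-134, P) (Function('q')(P) = Mul(-67, Mul(2, P)) = Mul(-134, P))
Pow(Add(Function('q')(Function('W')(-2)), Function('g')(w)), Rational(1, 2)) = Pow(Add(Mul(-134, 2), 62), Rational(1, 2)) = Pow(Add(-268, 62), Rational(1, 2)) = Pow(-206, Rational(1, 2)) = Mul(I, Pow(206, Rational(1, 2)))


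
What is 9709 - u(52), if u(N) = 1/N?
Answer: 504867/52 ≈ 9709.0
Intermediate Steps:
9709 - u(52) = 9709 - 1/52 = 504867/52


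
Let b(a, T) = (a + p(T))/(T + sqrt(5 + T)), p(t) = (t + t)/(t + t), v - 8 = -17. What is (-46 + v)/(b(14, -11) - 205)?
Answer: 28820/108101 - 33*I*sqrt(6)/216202 ≈ 0.2666 - 0.00037388*I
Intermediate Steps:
v = -9 (v = 8 - 17 = -9)
p(t) = 1 (p(t) = (2*t)/((2*t)) = (2*t)*(1/(2*t)) = 1)
b(a, T) = (1 + a)/(T + sqrt(5 + T)) (b(a, T) = (a + 1)/(T + sqrt(5 + T)) = (1 + a)/(T + sqrt(5 + T)))
(-46 + v)/(b(14, -11) - 205) = (-46 - 9)/((1 + 14)/(-11 + sqrt(5 - 11)) - 205) = -55/(15/(-11 + sqrt(-6)) - 205) = -55/(15/(-11 + I*sqrt(6)) - 205) = -55/(-205 + 15/(-11 + I*sqrt(6)))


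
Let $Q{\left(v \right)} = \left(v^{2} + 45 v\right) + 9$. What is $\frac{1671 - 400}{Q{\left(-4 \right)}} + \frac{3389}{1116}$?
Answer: $- \frac{28811}{5580} \approx -5.1633$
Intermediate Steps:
$Q{\left(v \right)} = 9 + v^{2} + 45 v$
$\frac{1671 - 400}{Q{\left(-4 \right)}} + \frac{3389}{1116} = \frac{1671 - 400}{9 + \left(-4\right)^{2} + 45 \left(-4\right)} + \frac{3389}{1116} = \frac{1671 - 400}{9 + 16 - 180} + 3389 \cdot \frac{1}{1116} = \frac{1271}{-155} + \frac{3389}{1116} = 1271 \left(- \frac{1}{155}\right) + \frac{3389}{1116} = - \frac{41}{5} + \frac{3389}{1116} = - \frac{28811}{5580}$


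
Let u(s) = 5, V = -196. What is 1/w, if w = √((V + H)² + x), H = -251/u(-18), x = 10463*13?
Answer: 5*√136551/819306 ≈ 0.0022551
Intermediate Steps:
x = 136019
H = -251/5 ≈ -50.200
w = 6*√136551/5 (w = √((-196 - 251/5)² + 136019) = √((-1231/5)² + 136019) = √(1515361/25 + 136019) = √(4915836/25) = 6*√136551/5 ≈ 443.43)
1/w = 1/(6*√136551/5) = 5*√136551/819306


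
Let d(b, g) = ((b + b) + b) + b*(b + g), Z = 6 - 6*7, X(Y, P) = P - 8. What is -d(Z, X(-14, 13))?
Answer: -1008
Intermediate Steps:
X(Y, P) = -8 + P
Z = -36 (Z = 6 - 42 = -36)
d(b, g) = 3*b + b*(b + g) (d(b, g) = (2*b + b) + b*(b + g) = 3*b + b*(b + g))
-d(Z, X(-14, 13)) = -(-36)*(3 - 36 + (-8 + 13)) = -(-36)*(3 - 36 + 5) = -(-36)*(-28) = -1*1008 = -1008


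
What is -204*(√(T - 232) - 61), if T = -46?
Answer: 12444 - 204*I*√278 ≈ 12444.0 - 3401.4*I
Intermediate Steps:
-204*(√(T - 232) - 61) = -204*(√(-46 - 232) - 61) = -204*(√(-278) - 61) = -204*(I*√278 - 61) = -204*(-61 + I*√278) = 12444 - 204*I*√278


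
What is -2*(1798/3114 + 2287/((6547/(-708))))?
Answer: 5030404838/10193679 ≈ 493.48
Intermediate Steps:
-2*(1798/3114 + 2287/((6547/(-708)))) = -2*(1798*(1/3114) + 2287/((6547*(-1/708)))) = -2*(899/1557 + 2287/(-6547/708)) = -2*(899/1557 + 2287*(-708/6547)) = -2*(899/1557 - 1619196/6547) = -2*(-2515202419/10193679) = 5030404838/10193679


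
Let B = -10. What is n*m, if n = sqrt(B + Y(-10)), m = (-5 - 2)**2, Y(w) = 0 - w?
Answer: 0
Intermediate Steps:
Y(w) = -w
m = 49 (m = (-7)**2 = 49)
n = 0 (n = sqrt(-10 - 1*(-10)) = sqrt(-10 + 10) = sqrt(0) = 0)
n*m = 0*49 = 0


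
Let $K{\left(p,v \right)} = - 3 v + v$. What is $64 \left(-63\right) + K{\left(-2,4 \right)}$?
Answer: $-4040$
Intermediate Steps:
$K{\left(p,v \right)} = - 2 v$
$64 \left(-63\right) + K{\left(-2,4 \right)} = 64 \left(-63\right) - 8 = -4032 - 8 = -4040$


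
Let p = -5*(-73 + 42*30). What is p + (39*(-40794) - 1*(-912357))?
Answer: -684544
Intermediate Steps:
p = -5935 (p = -5*(-73 + 1260) = -5*1187 = -5935)
p + (39*(-40794) - 1*(-912357)) = -5935 + (39*(-40794) - 1*(-912357)) = -5935 + (-1590966 + 912357) = -5935 - 678609 = -684544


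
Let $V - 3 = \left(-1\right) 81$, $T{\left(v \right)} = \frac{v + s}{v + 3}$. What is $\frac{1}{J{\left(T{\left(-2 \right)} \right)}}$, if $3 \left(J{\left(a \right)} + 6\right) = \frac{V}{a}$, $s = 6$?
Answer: $- \frac{2}{25} \approx -0.08$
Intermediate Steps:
$T{\left(v \right)} = \frac{6 + v}{3 + v}$ ($T{\left(v \right)} = \frac{v + 6}{v + 3} = \frac{6 + v}{3 + v}$)
$V = -78$ ($V = 3 - 81 = -78$)
$J{\left(a \right)} = -6 - \frac{26}{a}$ ($J{\left(a \right)} = -6 + \frac{\left(-78\right) \frac{1}{a}}{3} = -6 - \frac{26}{a}$)
$\frac{1}{J{\left(T{\left(-2 \right)} \right)}} = \frac{1}{-6 - \frac{26}{\frac{1}{3 - 2} \left(6 - 2\right)}} = \frac{1}{-6 - \frac{26}{1^{-1} \cdot 4}} = \frac{1}{-6 - \frac{26}{1 \cdot 4}} = \frac{1}{-6 - \frac{26}{4}} = \frac{1}{-6 - \frac{13}{2}} = \frac{1}{- \frac{25}{2}} = - \frac{2}{25}$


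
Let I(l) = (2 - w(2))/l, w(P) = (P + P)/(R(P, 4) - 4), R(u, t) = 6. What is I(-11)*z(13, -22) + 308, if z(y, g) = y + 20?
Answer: 308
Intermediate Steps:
w(P) = P (w(P) = (P + P)/(6 - 4) = (2*P)/2 = (2*P)*(1/2) = P)
z(y, g) = 20 + y
I(l) = 0 (I(l) = (2 - 1*2)/l = (2 - 2)/l = 0/l = 0)
I(-11)*z(13, -22) + 308 = 0*(20 + 13) + 308 = 0*33 + 308 = 0 + 308 = 308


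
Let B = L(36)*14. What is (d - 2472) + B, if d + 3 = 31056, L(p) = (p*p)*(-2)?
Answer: -7707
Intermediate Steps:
L(p) = -2*p² (L(p) = p²*(-2) = -2*p²)
d = 31053 (d = -3 + 31056 = 31053)
B = -36288 (B = -2*36²*14 = -2*1296*14 = -2592*14 = -36288)
(d - 2472) + B = (31053 - 2472) - 36288 = 28581 - 36288 = -7707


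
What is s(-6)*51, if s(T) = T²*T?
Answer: -11016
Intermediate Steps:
s(T) = T³
s(-6)*51 = (-6)³*51 = -216*51 = -11016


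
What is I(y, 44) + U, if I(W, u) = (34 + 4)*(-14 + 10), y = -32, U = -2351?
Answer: -2503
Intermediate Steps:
I(W, u) = -152 (I(W, u) = 38*(-4) = -152)
I(y, 44) + U = -152 - 2351 = -2503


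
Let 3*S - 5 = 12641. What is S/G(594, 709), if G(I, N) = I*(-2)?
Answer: -6323/1782 ≈ -3.5483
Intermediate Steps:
S = 12646/3 (S = 5/3 + (⅓)*12641 = 5/3 + 12641/3 = 12646/3 ≈ 4215.3)
G(I, N) = -2*I
S/G(594, 709) = 12646/(3*((-2*594))) = (12646/3)/(-1188) = (12646/3)*(-1/1188) = -6323/1782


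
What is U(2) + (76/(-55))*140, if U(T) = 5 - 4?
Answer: -2117/11 ≈ -192.45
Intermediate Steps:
U(T) = 1
U(2) + (76/(-55))*140 = 1 + (76/(-55))*140 = 1 + (76*(-1/55))*140 = 1 - 76/55*140 = 1 - 2128/11 = -2117/11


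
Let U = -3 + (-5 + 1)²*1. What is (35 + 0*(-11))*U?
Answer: 455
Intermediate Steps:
U = 13 (U = -3 + (-4)²*1 = -3 + 16*1 = -3 + 16 = 13)
(35 + 0*(-11))*U = (35 + 0*(-11))*13 = (35 + 0)*13 = 35*13 = 455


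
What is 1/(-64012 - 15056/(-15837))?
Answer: -15837/1013742988 ≈ -1.5622e-5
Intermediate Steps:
1/(-64012 - 15056/(-15837)) = 1/(-64012 - 15056*(-1/15837)) = 1/(-64012 + 15056/15837) = 1/(-1013742988/15837) = -15837/1013742988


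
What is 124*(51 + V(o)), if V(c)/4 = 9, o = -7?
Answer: 10788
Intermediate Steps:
V(c) = 36 (V(c) = 4*9 = 36)
124*(51 + V(o)) = 124*(51 + 36) = 124*87 = 10788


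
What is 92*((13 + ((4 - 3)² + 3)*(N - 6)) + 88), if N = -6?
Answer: 4876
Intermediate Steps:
92*((13 + ((4 - 3)² + 3)*(N - 6)) + 88) = 92*((13 + ((4 - 3)² + 3)*(-6 - 6)) + 88) = 92*((13 + (1² + 3)*(-12)) + 88) = 92*((13 + (1 + 3)*(-12)) + 88) = 92*((13 + 4*(-12)) + 88) = 92*((13 - 48) + 88) = 92*(-35 + 88) = 92*53 = 4876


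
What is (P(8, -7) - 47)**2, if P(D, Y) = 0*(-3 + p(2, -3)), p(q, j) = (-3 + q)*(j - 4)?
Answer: 2209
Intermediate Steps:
p(q, j) = (-4 + j)*(-3 + q) (p(q, j) = (-3 + q)*(-4 + j) = (-4 + j)*(-3 + q))
P(D, Y) = 0 (P(D, Y) = 0*(-3 + (12 - 4*2 - 3*(-3) - 3*2)) = 0*(-3 + (12 - 8 + 9 - 6)) = 0*(-3 + 7) = 0*4 = 0)
(P(8, -7) - 47)**2 = (0 - 47)**2 = (-47)**2 = 2209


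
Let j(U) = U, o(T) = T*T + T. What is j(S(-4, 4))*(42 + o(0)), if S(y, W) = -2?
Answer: -84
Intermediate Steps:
o(T) = T + T**2 (o(T) = T**2 + T = T + T**2)
j(S(-4, 4))*(42 + o(0)) = -2*(42 + 0*(1 + 0)) = -2*(42 + 0*1) = -2*(42 + 0) = -2*42 = -84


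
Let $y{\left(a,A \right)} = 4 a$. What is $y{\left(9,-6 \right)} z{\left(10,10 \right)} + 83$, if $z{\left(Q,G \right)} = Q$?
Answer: $443$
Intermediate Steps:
$y{\left(9,-6 \right)} z{\left(10,10 \right)} + 83 = 4 \cdot 9 \cdot 10 + 83 = 36 \cdot 10 + 83 = 360 + 83 = 443$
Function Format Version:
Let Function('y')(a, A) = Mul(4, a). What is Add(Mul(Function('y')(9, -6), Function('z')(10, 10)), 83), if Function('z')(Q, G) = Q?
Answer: 443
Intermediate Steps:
Add(Mul(Function('y')(9, -6), Function('z')(10, 10)), 83) = Add(Mul(Mul(4, 9), 10), 83) = Add(Mul(36, 10), 83) = Add(360, 83) = 443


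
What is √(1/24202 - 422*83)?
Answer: I*√20516017272702/24202 ≈ 187.15*I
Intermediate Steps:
√(1/24202 - 422*83) = √(1/24202 - 35026) = √(-847699251/24202) = I*√20516017272702/24202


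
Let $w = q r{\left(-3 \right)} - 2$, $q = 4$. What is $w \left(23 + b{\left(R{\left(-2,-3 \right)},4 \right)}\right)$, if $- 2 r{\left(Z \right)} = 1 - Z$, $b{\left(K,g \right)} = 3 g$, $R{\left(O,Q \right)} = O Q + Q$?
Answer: $-350$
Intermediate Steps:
$R{\left(O,Q \right)} = Q + O Q$
$r{\left(Z \right)} = - \frac{1}{2} + \frac{Z}{2}$ ($r{\left(Z \right)} = - \frac{1 - Z}{2} = - \frac{1}{2} + \frac{Z}{2}$)
$w = -10$ ($w = 4 \left(- \frac{1}{2} + \frac{1}{2} \left(-3\right)\right) - 2 = 4 \left(- \frac{1}{2} - \frac{3}{2}\right) - 2 = 4 \left(-2\right) - 2 = -8 - 2 = -10$)
$w \left(23 + b{\left(R{\left(-2,-3 \right)},4 \right)}\right) = - 10 \left(23 + 3 \cdot 4\right) = - 10 \left(23 + 12\right) = \left(-10\right) 35 = -350$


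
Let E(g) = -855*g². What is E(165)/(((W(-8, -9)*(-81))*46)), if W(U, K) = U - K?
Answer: 287375/46 ≈ 6247.3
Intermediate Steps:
E(165)/(((W(-8, -9)*(-81))*46)) = (-855*165²)/((((-8 - 1*(-9))*(-81))*46)) = (-855*27225)/((((-8 + 9)*(-81))*46)) = -23277375/((1*(-81))*46) = -23277375/((-81*46)) = -23277375/(-3726) = -23277375*(-1/3726) = 287375/46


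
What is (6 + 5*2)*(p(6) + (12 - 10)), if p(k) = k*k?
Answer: 608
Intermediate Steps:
p(k) = k²
(6 + 5*2)*(p(6) + (12 - 10)) = (6 + 5*2)*(6² + (12 - 10)) = (6 + 10)*(36 + 2) = 16*38 = 608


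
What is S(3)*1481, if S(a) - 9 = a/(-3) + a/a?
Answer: 13329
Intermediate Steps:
S(a) = 10 - a/3 (S(a) = 9 + (a/(-3) + a/a) = 9 + (a*(-⅓) + 1) = 9 + (-a/3 + 1) = 9 + (1 - a/3) = 10 - a/3)
S(3)*1481 = (10 - ⅓*3)*1481 = (10 - 1)*1481 = 9*1481 = 13329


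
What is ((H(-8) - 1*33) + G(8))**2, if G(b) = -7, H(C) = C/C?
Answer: 1521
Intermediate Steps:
H(C) = 1
((H(-8) - 1*33) + G(8))**2 = ((1 - 1*33) - 7)**2 = ((1 - 33) - 7)**2 = (-32 - 7)**2 = (-39)**2 = 1521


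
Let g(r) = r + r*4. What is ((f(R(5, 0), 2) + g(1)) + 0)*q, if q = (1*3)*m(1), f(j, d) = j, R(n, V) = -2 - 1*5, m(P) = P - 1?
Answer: 0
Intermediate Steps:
m(P) = -1 + P
R(n, V) = -7 (R(n, V) = -2 - 5 = -7)
q = 0 (q = (1*3)*(-1 + 1) = 3*0 = 0)
g(r) = 5*r (g(r) = r + 4*r = 5*r)
((f(R(5, 0), 2) + g(1)) + 0)*q = ((-7 + 5*1) + 0)*0 = ((-7 + 5) + 0)*0 = (-2 + 0)*0 = -2*0 = 0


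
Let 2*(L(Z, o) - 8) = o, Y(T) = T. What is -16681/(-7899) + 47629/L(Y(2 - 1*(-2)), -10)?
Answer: 41807946/2633 ≈ 15878.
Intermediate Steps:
L(Z, o) = 8 + o/2
-16681/(-7899) + 47629/L(Y(2 - 1*(-2)), -10) = -16681/(-7899) + 47629/(8 + (1/2)*(-10)) = -16681*(-1/7899) + 47629/(8 - 5) = 16681/7899 + 47629/3 = 41807946/2633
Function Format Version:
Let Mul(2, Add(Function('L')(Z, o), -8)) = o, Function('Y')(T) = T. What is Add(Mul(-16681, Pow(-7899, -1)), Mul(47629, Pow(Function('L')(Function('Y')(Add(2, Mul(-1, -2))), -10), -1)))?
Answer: Rational(41807946, 2633) ≈ 15878.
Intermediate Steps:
Function('L')(Z, o) = Add(8, Mul(Rational(1, 2), o))
Add(Mul(-16681, Pow(-7899, -1)), Mul(47629, Pow(Function('L')(Function('Y')(Add(2, Mul(-1, -2))), -10), -1))) = Add(Mul(-16681, Pow(-7899, -1)), Mul(47629, Pow(Add(8, Mul(Rational(1, 2), -10)), -1))) = Add(Mul(-16681, Rational(-1, 7899)), Mul(47629, Pow(Add(8, -5), -1))) = Add(Rational(16681, 7899), Mul(47629, Pow(3, -1))) = Add(Rational(16681, 7899), Mul(47629, Rational(1, 3))) = Add(Rational(16681, 7899), Rational(47629, 3)) = Rational(41807946, 2633)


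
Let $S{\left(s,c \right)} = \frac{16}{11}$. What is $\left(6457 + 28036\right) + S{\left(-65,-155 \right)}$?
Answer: $\frac{379439}{11} \approx 34494.0$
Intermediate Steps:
$S{\left(s,c \right)} = \frac{16}{11}$ ($S{\left(s,c \right)} = 16 \cdot \frac{1}{11} = \frac{16}{11}$)
$\left(6457 + 28036\right) + S{\left(-65,-155 \right)} = \left(6457 + 28036\right) + \frac{16}{11} = 34493 + \frac{16}{11} = \frac{379439}{11}$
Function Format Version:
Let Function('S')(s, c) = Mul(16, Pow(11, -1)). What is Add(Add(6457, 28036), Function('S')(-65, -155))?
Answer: Rational(379439, 11) ≈ 34494.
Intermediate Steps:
Function('S')(s, c) = Rational(16, 11) (Function('S')(s, c) = Mul(16, Rational(1, 11)) = Rational(16, 11))
Add(Add(6457, 28036), Function('S')(-65, -155)) = Add(Add(6457, 28036), Rational(16, 11)) = Add(34493, Rational(16, 11)) = Rational(379439, 11)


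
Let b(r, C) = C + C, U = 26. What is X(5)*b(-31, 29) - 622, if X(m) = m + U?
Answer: 1176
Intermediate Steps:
b(r, C) = 2*C
X(m) = 26 + m (X(m) = m + 26 = 26 + m)
X(5)*b(-31, 29) - 622 = (26 + 5)*(2*29) - 622 = 31*58 - 622 = 1798 - 622 = 1176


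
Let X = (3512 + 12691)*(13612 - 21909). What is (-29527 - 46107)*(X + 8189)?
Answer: 10167335066668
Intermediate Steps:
X = -134436291 (X = 16203*(-8297) = -134436291)
(-29527 - 46107)*(X + 8189) = (-29527 - 46107)*(-134436291 + 8189) = -75634*(-134428102) = 10167335066668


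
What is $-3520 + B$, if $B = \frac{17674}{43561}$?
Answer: $- \frac{153317046}{43561} \approx -3519.6$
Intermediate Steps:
$B = \frac{17674}{43561}$ ($B = 17674 \cdot \frac{1}{43561} = \frac{17674}{43561} \approx 0.40573$)
$-3520 + B = -3520 + \frac{17674}{43561} = - \frac{153317046}{43561}$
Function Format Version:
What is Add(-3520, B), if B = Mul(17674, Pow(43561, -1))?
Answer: Rational(-153317046, 43561) ≈ -3519.6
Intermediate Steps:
B = Rational(17674, 43561) (B = Mul(17674, Rational(1, 43561)) = Rational(17674, 43561) ≈ 0.40573)
Add(-3520, B) = Add(-3520, Rational(17674, 43561)) = Rational(-153317046, 43561)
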